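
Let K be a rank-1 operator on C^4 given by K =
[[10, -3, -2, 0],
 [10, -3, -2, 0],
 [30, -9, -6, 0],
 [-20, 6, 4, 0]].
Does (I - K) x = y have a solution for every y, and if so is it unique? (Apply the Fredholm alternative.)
(I - K) is singular (det(I - K) = 0, i.e. 1 ∈ sigma(K)). (I - K) x = y is solvable iff y ⊥ ker((I - K)^*) = span{(10, -3, -2, 0)}, i.e. iff 10y_1 - 3y_2 - 2y_3 = 0. When solvable, the solutions are x = y + c·(1, 1, 3, -2), c arbitrary (ker(I - K) = span{(1, 1, 3, -2)}, dimension 1).

K has rank 1, so it is an outer product K = u v^T: every row of K is a multiple of one row vector. Reading off the entries, u = (1, 1, 3, -2) and v = (10, -3, -2, 0) (row i of K equals u_i·v^T). A rank-one matrix u v^T satisfies K u = u (v·u) and kills the (3)-dimensional subspace v^⊥, so its characteristic polynomial is lambda^3 (lambda - v·u) with v·u = tr K = 1. Hence the eigenvalues of I - K are 1 (multiplicity 3) and 1 - (1) = 0, so det(I - K) = 0. (Direct check: I - K =
[[-9, 3, 2, 0],
 [-10, 4, 2, 0],
 [-30, 9, 7, 0],
 [20, -6, -4, 1]]
has determinant 0.) So 1 is an eigenvalue of K and (I - K) is not invertible. The finite-dimensional Fredholm alternative says: either (I - K) is invertible, or ker(I - K) ≠ {0} and then range(I - K) = ker((I - K)^*)^⊥, with dim ker(I - K) = dim ker((I - K)^*). We are in the second case, so we need both kernels. Kernel of I - K: (I - K) u = u - u (v·u) = u - u = 0, so ker(I - K) = span{u} = span{(1, 1, 3, -2)} (it is exactly 1-dimensional because rank(I - K) = 3). Kernel of the adjoint: K is real, so (I - K)^* = I - K^T = I - v u^T, and (I - v u^T) v = v - v (u·v) = 0; hence ker((I - K)^*) = span{v} = span{(10, -3, -2, 0)}. Therefore (I - K) x = y is solvable iff <y, v> = 0, i.e. iff 10y_1 - 3y_2 - 2y_3 = 0. When this holds, K y = u (v·y) = 0, so (I - K) y = y and x = y is a particular solution; the full solution set is the line x = y + c·u = y + c·(1, 1, 3, -2), c ∈ C.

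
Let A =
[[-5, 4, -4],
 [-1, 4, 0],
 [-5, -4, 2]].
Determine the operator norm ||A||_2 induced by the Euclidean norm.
||A||_2 ≈ 8.1604 (= sqrt(largest eigenvalue of A^T A))

||A||_2 = sigma_max(A) = sqrt(lambda_max(A^T A)). Form the symmetric matrix M = A^T A =
[[51, -4, 10],
 [-4, 48, -24],
 [10, -24, 20]].
Its characteristic polynomial (trace, sum of principal 2x2 minors, determinant of M give the coefficients) is
  p(λ) = det(λ I - M) = λ^3 - 119λ^2 + 3736λ - 16384.
No integer candidate from the rational root theorem (±divisors of 16384) is a root, so the roots are irrational. The cubic discriminant is Δ = 2497943104 > 0, so there are three distinct real roots. p(5) = -554 and p(6) = 1964 have opposite signs, so a root lies in (5, 6); Newton's method refines it to λ ≈ 5.2132. p(47) = 160 and p(48) = -640 have opposite signs, so a root lies in (47, 48); Newton's method refines it to λ ≈ 47.1954. p(66) = -676 and p(67) = 500 have opposite signs, so a root lies in (66, 67); Newton's method refines it to λ ≈ 66.5914. Check (Vieta): the three roots sum to 119, matching tr M = 119.
So the eigenvalues of A^T A are ≈ 5.2132, 47.1954, 66.5914 (all ≥ 0, as they must be for A^T A). The largest is λ_max ≈ 66.5914, hence ||A||_2 = sqrt(λ_max) ≈ 8.1604.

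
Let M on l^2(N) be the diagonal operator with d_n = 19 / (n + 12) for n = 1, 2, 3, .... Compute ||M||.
||M|| = 19/13 (attained at n = 1)

For M diagonal, ||M|| = sup_n |d_n| = sup_n 19/(n + 12). This is positive and strictly decreasing in n, so the supremum is attained at n = 1: d_1 = 19/(1 + 12) = 19/13. Hence ||M|| = 19/13.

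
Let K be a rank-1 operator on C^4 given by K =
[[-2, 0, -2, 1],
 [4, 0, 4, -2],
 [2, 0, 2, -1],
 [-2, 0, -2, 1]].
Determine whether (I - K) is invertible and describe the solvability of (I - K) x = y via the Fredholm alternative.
(I - K) is singular (det(I - K) = 0, i.e. 1 ∈ sigma(K)). (I - K) x = y is solvable iff y ⊥ ker((I - K)^*) = span{(-2, 0, -2, 1)}, i.e. iff -2y_1 - 2y_3 + y_4 = 0. When solvable, the solutions are x = y + c·(1, -2, -1, 1), c arbitrary (ker(I - K) = span{(1, -2, -1, 1)}, dimension 1).

K has rank 1, so it is an outer product K = u v^T: every row of K is a multiple of one row vector. Reading off the entries, u = (1, -2, -1, 1) and v = (-2, 0, -2, 1) (row i of K equals u_i·v^T). A rank-one matrix u v^T satisfies K u = u (v·u) and kills the (3)-dimensional subspace v^⊥, so its characteristic polynomial is lambda^3 (lambda - v·u) with v·u = tr K = 1. Hence the eigenvalues of I - K are 1 (multiplicity 3) and 1 - (1) = 0, so det(I - K) = 0. (Direct check: I - K =
[[3, 0, 2, -1],
 [-4, 1, -4, 2],
 [-2, 0, -1, 1],
 [2, 0, 2, 0]]
has determinant 0.) So 1 is an eigenvalue of K and (I - K) is not invertible. The finite-dimensional Fredholm alternative says: either (I - K) is invertible, or ker(I - K) ≠ {0} and then range(I - K) = ker((I - K)^*)^⊥, with dim ker(I - K) = dim ker((I - K)^*). We are in the second case, so we need both kernels. Kernel of I - K: (I - K) u = u - u (v·u) = u - u = 0, so ker(I - K) = span{u} = span{(1, -2, -1, 1)} (it is exactly 1-dimensional because rank(I - K) = 3). Kernel of the adjoint: K is real, so (I - K)^* = I - K^T = I - v u^T, and (I - v u^T) v = v - v (u·v) = 0; hence ker((I - K)^*) = span{v} = span{(-2, 0, -2, 1)}. Therefore (I - K) x = y is solvable iff <y, v> = 0, i.e. iff -2y_1 - 2y_3 + y_4 = 0. When this holds, K y = u (v·y) = 0, so (I - K) y = y and x = y is a particular solution; the full solution set is the line x = y + c·u = y + c·(1, -2, -1, 1), c ∈ C.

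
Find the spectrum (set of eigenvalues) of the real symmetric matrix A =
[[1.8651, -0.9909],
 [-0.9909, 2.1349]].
sigma(A) ≈ {1, 3}

A is real symmetric, so its spectrum consists of real eigenvalues. Expanding the characteristic polynomial of the displayed matrix gives
  det(λ I - A) = p(λ) = λ^2 + (-4)λ + (3).
Solving p(λ) = 0 yields eigenvalues ≈ 1, 3. (A is shown rounded to 4 decimals, so these recover the underlying integer eigenvalues to within that precision.)
Verification: the trace of A = 4 equals the sum of eigenvalues 4, and det(A) ≈ 2.9999 matches the eigenvalue product 3.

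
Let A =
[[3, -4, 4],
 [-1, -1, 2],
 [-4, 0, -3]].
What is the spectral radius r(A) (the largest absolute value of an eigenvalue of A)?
r(A) ≈ 3.6597

The eigenvalues of A are the roots of its characteristic polynomial. With M = A (coefficients from the trace, the sum of principal 2x2 minors, and det A):
  p(λ) = det(λ I - M) = λ^3 + λ^2 + 3λ - 37.
No integer candidate from the rational root theorem (±divisors of 37) is a root, so the roots are irrational. The cubic discriminant is Δ = -38912 < 0, so there is one real root and a complex-conjugate pair. p(2) = -19 and p(3) = 8 have opposite signs, so a root lies in (2, 3); Newton's method refines it to λ ≈ 2.7625. Dividing out (λ - (2.7625)) leaves approximately λ^2 + 3.7625λ + 13.3938. For λ^2 + 3.7625λ + 13.3938 the discriminant is -39.4188. It is negative, so the remaining roots are the complex-conjugate pair λ ≈ -1.8812 ± 3.1392i. Their product equals the constant term, so |λ|^2 ≈ 13.3938 and |λ| ≈ 3.6597.
Thus the eigenvalues (to 4 decimals) are 2.7625 (modulus 2.7625); -1.8812 ± 3.1392i (modulus 3.6597). The spectral radius is the largest modulus: r(A) ≈ 3.6597. (Cross-check: r(A) ≤ ||A||_2 ≈ 7.7228; equality holds whenever A is normal, though it can also hold for some non-normal A.)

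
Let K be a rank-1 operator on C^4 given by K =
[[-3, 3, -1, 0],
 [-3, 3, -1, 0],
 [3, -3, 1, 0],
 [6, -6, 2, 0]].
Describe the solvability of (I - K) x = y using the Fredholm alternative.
(I - K) is singular (det(I - K) = 0, i.e. 1 ∈ sigma(K)). (I - K) x = y is solvable iff y ⊥ ker((I - K)^*) = span{(-3, 3, -1, 0)}, i.e. iff -3y_1 + 3y_2 - y_3 = 0. When solvable, the solutions are x = y + c·(1, 1, -1, -2), c arbitrary (ker(I - K) = span{(1, 1, -1, -2)}, dimension 1).

K has rank 1, so it is an outer product K = u v^T: every row of K is a multiple of one row vector. Reading off the entries, u = (1, 1, -1, -2) and v = (-3, 3, -1, 0) (row i of K equals u_i·v^T). A rank-one matrix u v^T satisfies K u = u (v·u) and kills the (3)-dimensional subspace v^⊥, so its characteristic polynomial is lambda^3 (lambda - v·u) with v·u = tr K = 1. Hence the eigenvalues of I - K are 1 (multiplicity 3) and 1 - (1) = 0, so det(I - K) = 0. (Direct check: I - K =
[[4, -3, 1, 0],
 [3, -2, 1, 0],
 [-3, 3, 0, 0],
 [-6, 6, -2, 1]]
has determinant 0.) So 1 is an eigenvalue of K and (I - K) is not invertible. The finite-dimensional Fredholm alternative says: either (I - K) is invertible, or ker(I - K) ≠ {0} and then range(I - K) = ker((I - K)^*)^⊥, with dim ker(I - K) = dim ker((I - K)^*). We are in the second case, so we need both kernels. Kernel of I - K: (I - K) u = u - u (v·u) = u - u = 0, so ker(I - K) = span{u} = span{(1, 1, -1, -2)} (it is exactly 1-dimensional because rank(I - K) = 3). Kernel of the adjoint: K is real, so (I - K)^* = I - K^T = I - v u^T, and (I - v u^T) v = v - v (u·v) = 0; hence ker((I - K)^*) = span{v} = span{(-3, 3, -1, 0)}. Therefore (I - K) x = y is solvable iff <y, v> = 0, i.e. iff -3y_1 + 3y_2 - y_3 = 0. When this holds, K y = u (v·y) = 0, so (I - K) y = y and x = y is a particular solution; the full solution set is the line x = y + c·u = y + c·(1, 1, -1, -2), c ∈ C.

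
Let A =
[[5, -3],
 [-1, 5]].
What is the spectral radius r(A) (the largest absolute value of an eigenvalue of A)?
r(A) = (10 + sqrt(12))/2 ≈ 6.7321

The eigenvalues of A are the roots of its characteristic polynomial. With M = A (coefficients from the trace and determinant):
  p(λ) = det(λ I - M) = λ^2 - 10λ + 22.
For λ^2 - 10λ + 22 the discriminant is 12. It is nonnegative but not a perfect square, so the roots are real and irrational: λ = (10 ± sqrt(12))/2 ≈ 6.7321, 3.2679.
Thus the eigenvalues (to 4 decimals) are 6.7321 (modulus 6.7321); 3.2679 (modulus 3.2679). The spectral radius is the largest modulus: r(A) = (10 + sqrt(12))/2 ≈ 6.7321. (Cross-check: r(A) ≤ ||A||_2 ≈ 7.099; equality holds whenever A is normal, though it can also hold for some non-normal A.)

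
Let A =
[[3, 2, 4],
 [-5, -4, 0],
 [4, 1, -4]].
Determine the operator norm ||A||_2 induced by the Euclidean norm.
||A||_2 ≈ 8.2984 (= sqrt(largest eigenvalue of A^T A))

||A||_2 = sigma_max(A) = sqrt(lambda_max(A^T A)). Form the symmetric matrix M = A^T A =
[[50, 30, -4],
 [30, 21, 4],
 [-4, 4, 32]].
Its characteristic polynomial (trace, sum of principal 2x2 minors, determinant of M give the coefficients) is
  p(λ) = det(λ I - M) = λ^3 - 103λ^2 + 2390λ - 2704.
No integer candidate from the rational root theorem (±divisors of 2704) is a root, so the roots are irrational. The cubic discriminant is Δ = 5957230276 > 0, so there are three distinct real roots. p(1) = -416 and p(2) = 1672 have opposite signs, so a root lies in (1, 2); Newton's method refines it to λ ≈ 1.1919. p(32) = 1072 and p(33) = -64 have opposite signs, so a root lies in (32, 33); Newton's method refines it to λ ≈ 32.9439. p(68) = -2024 and p(69) = 332 have opposite signs, so a root lies in (68, 69); Newton's method refines it to λ ≈ 68.8642. Check (Vieta): the three roots sum to 103, matching tr M = 103.
So the eigenvalues of A^T A are ≈ 1.1919, 32.9439, 68.8642 (all ≥ 0, as they must be for A^T A). The largest is λ_max ≈ 68.8642, hence ||A||_2 = sqrt(λ_max) ≈ 8.2984.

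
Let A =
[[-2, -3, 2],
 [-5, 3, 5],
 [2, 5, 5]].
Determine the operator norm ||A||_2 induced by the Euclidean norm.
||A||_2 ≈ 9.3094 (= sqrt(largest eigenvalue of A^T A))

||A||_2 = sigma_max(A) = sqrt(lambda_max(A^T A)). Form the symmetric matrix M = A^T A =
[[33, 1, -19],
 [1, 43, 34],
 [-19, 34, 54]].
Its characteristic polynomial (trace, sum of principal 2x2 minors, determinant of M give the coefficients) is
  p(λ) = det(λ I - M) = λ^3 - 130λ^2 + 4005λ - 21609.
No integer candidate from the rational root theorem (±divisors of 21609) is a root, so the roots are irrational. The cubic discriminant is Δ = 14120775513 > 0, so there are three distinct real roots. p(6) = -2043 and p(7) = 399 have opposite signs, so a root lies in (6, 7); Newton's method refines it to λ ≈ 6.8303. p(36) = 747 and p(37) = -741 have opposite signs, so a root lies in (36, 37); Newton's method refines it to λ ≈ 36.5055. p(86) = -2603 and p(87) = 1359 have opposite signs, so a root lies in (86, 87); Newton's method refines it to λ ≈ 86.6643. Check (Vieta): the three roots sum to 130, matching tr M = 130.
So the eigenvalues of A^T A are ≈ 6.8303, 36.5055, 86.6643 (all ≥ 0, as they must be for A^T A). The largest is λ_max ≈ 86.6643, hence ||A||_2 = sqrt(λ_max) ≈ 9.3094.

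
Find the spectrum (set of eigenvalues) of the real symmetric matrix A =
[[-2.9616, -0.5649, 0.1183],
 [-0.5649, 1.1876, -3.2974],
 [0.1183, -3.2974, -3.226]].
sigma(A) ≈ {-5, -3, 3}

A is real symmetric, so its spectrum consists of real eigenvalues. Expanding the characteristic polynomial of the displayed matrix gives
  det(λ I - A) = p(λ) = λ^3 + (5)λ^2 + (-9)λ + (-45.001).
Solving p(λ) = 0 yields eigenvalues ≈ -5, -3, 3. (A is shown rounded to 4 decimals, so these recover the underlying integer eigenvalues to within that precision.)
Verification: the trace of A = -5 equals the sum of eigenvalues -5, and det(A) ≈ 45.0010 matches the eigenvalue product 45.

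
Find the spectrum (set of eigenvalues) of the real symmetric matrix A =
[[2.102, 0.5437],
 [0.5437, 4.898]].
sigma(A) ≈ {2, 5}

A is real symmetric, so its spectrum consists of real eigenvalues. Expanding the characteristic polynomial of the displayed matrix gives
  det(λ I - A) = p(λ) = λ^2 + (-7)λ + (10).
Solving p(λ) = 0 yields eigenvalues ≈ 2, 5. (A is shown rounded to 4 decimals, so these recover the underlying integer eigenvalues to within that precision.)
Verification: the trace of A = 7 equals the sum of eigenvalues 7, and det(A) ≈ 10.0000 matches the eigenvalue product 10.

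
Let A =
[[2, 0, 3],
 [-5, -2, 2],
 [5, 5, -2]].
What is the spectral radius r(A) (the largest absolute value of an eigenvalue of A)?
r(A) ≈ 7.1611

The eigenvalues of A are the roots of its characteristic polynomial. With M = A (coefficients from the trace, the sum of principal 2x2 minors, and det A):
  p(λ) = det(λ I - M) = λ^3 + 2λ^2 - 29λ + 57.
No integer candidate from the rational root theorem (±divisors of 57) is a root, so the roots are irrational. The cubic discriminant is Δ = -48135 < 0, so there is one real root and a complex-conjugate pair. p(-8) = -95 and p(-7) = 15 have opposite signs, so a root lies in (-8, -7); Newton's method refines it to λ ≈ -7.1611. Dividing out (λ - (-7.1611)) leaves approximately λ^2 - 5.1611λ + 7.9596. For λ^2 - 5.1611λ + 7.9596 the discriminant is -5.2012. It is negative, so the remaining roots are the complex-conjugate pair λ ≈ 2.5806 ± 1.1403i. Their product equals the constant term, so |λ|^2 ≈ 7.9596 and |λ| ≈ 2.8213.
Thus the eigenvalues (to 4 decimals) are -7.1611 (modulus 7.1611); 2.5806 ± 1.1403i (modulus 2.8213). The spectral radius is the largest modulus: r(A) ≈ 7.1611. (Cross-check: r(A) ≤ ||A||_2 ≈ 9.1831; equality holds whenever A is normal, though it can also hold for some non-normal A.)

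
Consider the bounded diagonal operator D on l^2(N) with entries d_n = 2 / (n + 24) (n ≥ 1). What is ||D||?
||D|| = 2/25 (attained at n = 1)

For D diagonal, ||D|| = sup_n |d_n| = sup_n 2/(n + 24). This is positive and strictly decreasing in n, so the supremum is attained at n = 1: d_1 = 2/(1 + 24) = 2/25. Hence ||D|| = 2/25.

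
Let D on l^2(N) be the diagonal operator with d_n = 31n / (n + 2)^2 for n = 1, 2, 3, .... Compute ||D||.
||D|| = 31/8 (attained at n = 2)

For D diagonal, ||D|| = sup_n |d_n|. Treat f(x) = 31x / (x + 2)^2 for real x > 0. By the quotient rule, f'(x) = 31(2 - x)/(x + 2)^3, which is positive for x < 2 and negative for x > 2. So f has a unique maximum at x = 2, and since 2 is a positive integer, the supremum over n ≥ 1 is attained at n = 2: d_2 = 31·2/(2 + 2)^2 = 31·2/16 = 31/8. Hence ||D|| = 31/8.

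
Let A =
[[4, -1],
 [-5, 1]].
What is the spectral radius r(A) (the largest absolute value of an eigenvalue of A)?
r(A) = (5 + sqrt(29))/2 ≈ 5.1926

The eigenvalues of A are the roots of its characteristic polynomial. With M = A (coefficients from the trace and determinant):
  p(λ) = det(λ I - M) = λ^2 - 5λ - 1.
For λ^2 - 5λ - 1 the discriminant is 29. It is nonnegative but not a perfect square, so the roots are real and irrational: λ = (5 ± sqrt(29))/2 ≈ 5.1926, -0.1926.
Thus the eigenvalues (to 4 decimals) are 5.1926 (modulus 5.1926); -0.1926 (modulus 0.1926). The spectral radius is the largest modulus: r(A) = (5 + sqrt(29))/2 ≈ 5.1926. (Cross-check: r(A) ≤ ||A||_2 ≈ 6.5557; equality holds whenever A is normal, though it can also hold for some non-normal A.)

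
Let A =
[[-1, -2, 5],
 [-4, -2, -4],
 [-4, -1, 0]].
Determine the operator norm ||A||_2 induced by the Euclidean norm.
||A||_2 ≈ 7.0634 (= sqrt(largest eigenvalue of A^T A))

||A||_2 = sigma_max(A) = sqrt(lambda_max(A^T A)). Form the symmetric matrix M = A^T A =
[[33, 14, 11],
 [14, 9, -2],
 [11, -2, 41]].
Its characteristic polynomial (trace, sum of principal 2x2 minors, determinant of M give the coefficients) is
  p(λ) = det(λ I - M) = λ^3 - 83λ^2 + 1698λ - 2304.
No integer candidate from the rational root theorem (±divisors of 2304) is a root, so the roots are irrational. The cubic discriminant is Δ = 711569412 > 0, so there are three distinct real roots. p(1) = -688 and p(2) = 768 have opposite signs, so a root lies in (1, 2); Newton's method refines it to λ ≈ 1.4591. p(31) = 362 and p(32) = -192 have opposite signs, so a root lies in (31, 32); Newton's method refines it to λ ≈ 31.6486. p(49) = -736 and p(50) = 96 have opposite signs, so a root lies in (49, 50); Newton's method refines it to λ ≈ 49.8922. Check (Vieta): the three roots sum to 83, matching tr M = 83.
So the eigenvalues of A^T A are ≈ 1.4591, 31.6486, 49.8922 (all ≥ 0, as they must be for A^T A). The largest is λ_max ≈ 49.8922, hence ||A||_2 = sqrt(λ_max) ≈ 7.0634.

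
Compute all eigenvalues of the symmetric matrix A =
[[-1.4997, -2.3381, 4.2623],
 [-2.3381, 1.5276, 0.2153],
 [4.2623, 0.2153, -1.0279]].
sigma(A) ≈ {-6, 1, 4}

A is real symmetric, so its spectrum consists of real eigenvalues. Expanding the characteristic polynomial of the displayed matrix gives
  det(λ I - A) = p(λ) = λ^3 + (1)λ^2 + (-26)λ + (24).
Solving p(λ) = 0 yields eigenvalues ≈ -6, 1, 4. (A is shown rounded to 4 decimals, so these recover the underlying integer eigenvalues to within that precision.)
Verification: the trace of A = -1 equals the sum of eigenvalues -1, and det(A) ≈ -23.9998 matches the eigenvalue product -24.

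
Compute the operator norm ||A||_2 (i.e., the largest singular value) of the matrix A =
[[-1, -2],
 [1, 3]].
||A||_2 = sqrt((15 + sqrt(221))/2) ≈ 3.8643 (= sqrt(largest eigenvalue of A^T A))

||A||_2 = sigma_max(A) = sqrt(lambda_max(A^T A)). Form the symmetric matrix M = A^T A =
[[2, 5],
 [5, 13]].
Its characteristic polynomial (trace, determinant of M give the coefficients) is
  p(λ) = det(λ I - M) = λ^2 - 15λ + 1.
For λ^2 - 15λ + 1 the discriminant is 221. It is nonnegative but not a perfect square, so the roots are real and irrational: λ = (15 ± sqrt(221))/2 ≈ 14.933, 0.067.
So the eigenvalues of A^T A are ≈ 0.067, 14.933 (all ≥ 0, as they must be for A^T A). The largest is λ_max = (15 + sqrt(221))/2 ≈ 14.933, hence ||A||_2 = sqrt(λ_max) = sqrt((15 + sqrt(221))/2) ≈ 3.8643.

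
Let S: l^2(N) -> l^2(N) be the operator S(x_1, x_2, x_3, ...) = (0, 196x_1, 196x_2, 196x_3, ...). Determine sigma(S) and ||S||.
sigma(S) = closed disk {z in C : |z| ≤ 196}; ||S|| = 196

Note S = 196·U where U is the unit right shift (U x)_k = x_{k-1} (with x_0 := 0); so ||S|| = 196||U|| and sigma(S) = 196·sigma(U). ||S x||^2 = sum_{k≥1} |196x_k|^2 = 38416||x||^2, so ||S|| = 196 and sigma(S) ⊂ {|z| ≤ 196}. For any |lambda| < 196, the equation (S - lambda I) x = 0 forces x_1 = 0, then 196x_k = lambda x_{k+1} ⇒ x = 0, so S has no eigenvalues. But (S - lambda I) is not surjective for |lambda| < 196: solving (S - lambda I) x = e_1 would require x_n proportional to (lambda/196)^(-n), which is not in l^2. So every |lambda| < 196 lies in the residual spectrum. The boundary |lambda| = 196 is in the approximate point spectrum (the spectrum is closed). Hence sigma(S) is the closed disk of radius 196.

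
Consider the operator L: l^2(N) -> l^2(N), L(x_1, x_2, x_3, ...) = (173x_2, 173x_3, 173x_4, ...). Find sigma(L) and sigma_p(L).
sigma(L) = closed disk {z in C : |z| ≤ 173}; sigma_p(L) = open disk {z in C : |z| < 173}

Note L = 173·V where V is the unit left shift (V x)_k = x_{k+1}; so sigma(L) = 173·sigma(V) and ||L|| = 173||V||. ||L x||^2 = 29929sum_{k≥2} |x_k|^2 ≤ 29929||x||^2, with equality on {x : x_1 = 0}, so ||L|| = 173. For any lambda with |lambda| < 173, set r = lambda/173 (|r| < 1); the vector x = (1, r, r^2, ...) is in l^2 and satisfies L x = 173(r, r^2, ...) = lambda x, so lambda is an eigenvalue. On the boundary |lambda| = 173 the geometric series diverges, so no l^2 eigenvector exists, but these lambda lie in the approximate point spectrum. Hence sigma(L) is the closed disk of radius 173 and sigma_p(L) is the open disk.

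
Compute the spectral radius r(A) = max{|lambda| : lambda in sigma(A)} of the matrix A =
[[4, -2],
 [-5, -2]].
r(A) = (2 + sqrt(76))/2 ≈ 5.3589

The eigenvalues of A are the roots of its characteristic polynomial. With M = A (coefficients from the trace and determinant):
  p(λ) = det(λ I - M) = λ^2 - 2λ - 18.
For λ^2 - 2λ - 18 the discriminant is 76. It is nonnegative but not a perfect square, so the roots are real and irrational: λ = (2 ± sqrt(76))/2 ≈ 5.3589, -3.3589.
Thus the eigenvalues (to 4 decimals) are 5.3589 (modulus 5.3589); -3.3589 (modulus 3.3589). The spectral radius is the largest modulus: r(A) = (2 + sqrt(76))/2 ≈ 5.3589. (Cross-check: r(A) ≤ ||A||_2 ≈ 6.4125; equality holds whenever A is normal, though it can also hold for some non-normal A.)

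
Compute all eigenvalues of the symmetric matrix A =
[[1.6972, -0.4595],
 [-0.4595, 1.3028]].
sigma(A) ≈ {1, 2}

A is real symmetric, so its spectrum consists of real eigenvalues. Expanding the characteristic polynomial of the displayed matrix gives
  det(λ I - A) = p(λ) = λ^2 + (-3)λ + (2).
Solving p(λ) = 0 yields eigenvalues ≈ 1, 2. (A is shown rounded to 4 decimals, so these recover the underlying integer eigenvalues to within that precision.)
Verification: the trace of A = 3 equals the sum of eigenvalues 3, and det(A) ≈ 2.0000 matches the eigenvalue product 2.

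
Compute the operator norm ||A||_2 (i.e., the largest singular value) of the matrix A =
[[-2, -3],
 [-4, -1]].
||A||_2 = sqrt((30 + sqrt(500))/2) ≈ 5.1167 (= sqrt(largest eigenvalue of A^T A))

||A||_2 = sigma_max(A) = sqrt(lambda_max(A^T A)). Form the symmetric matrix M = A^T A =
[[20, 10],
 [10, 10]].
Its characteristic polynomial (trace, determinant of M give the coefficients) is
  p(λ) = det(λ I - M) = λ^2 - 30λ + 100.
For λ^2 - 30λ + 100 the discriminant is 500. It is nonnegative but not a perfect square, so the roots are real and irrational: λ = (30 ± sqrt(500))/2 ≈ 26.1803, 3.8197.
So the eigenvalues of A^T A are ≈ 3.8197, 26.1803 (all ≥ 0, as they must be for A^T A). The largest is λ_max = (30 + sqrt(500))/2 ≈ 26.1803, hence ||A||_2 = sqrt(λ_max) = sqrt((30 + sqrt(500))/2) ≈ 5.1167.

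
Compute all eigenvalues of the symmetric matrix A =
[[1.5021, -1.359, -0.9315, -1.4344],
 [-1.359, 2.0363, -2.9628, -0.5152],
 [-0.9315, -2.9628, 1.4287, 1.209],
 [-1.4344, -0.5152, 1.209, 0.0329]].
sigma(A) ≈ {-2, -1, 3, 5}

A is real symmetric, so its spectrum consists of real eigenvalues. Expanding the characteristic polynomial of the displayed matrix gives
  det(λ I - A) = p(λ) = λ^4 + (-5)λ^3 + (-7)λ^2 + (29)λ + (30).
Solving p(λ) = 0 yields eigenvalues ≈ -2, -1, 3, 5. (A is shown rounded to 4 decimals, so these recover the underlying integer eigenvalues to within that precision.)
Verification: the trace of A = 5 equals the sum of eigenvalues 5, and det(A) ≈ 29.9994 matches the eigenvalue product 30.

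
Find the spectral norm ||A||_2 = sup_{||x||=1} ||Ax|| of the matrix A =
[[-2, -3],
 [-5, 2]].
||A||_2 = sqrt((42 + sqrt(320))/2) ≈ 5.4721 (= sqrt(largest eigenvalue of A^T A))

||A||_2 = sigma_max(A) = sqrt(lambda_max(A^T A)). Form the symmetric matrix M = A^T A =
[[29, -4],
 [-4, 13]].
Its characteristic polynomial (trace, determinant of M give the coefficients) is
  p(λ) = det(λ I - M) = λ^2 - 42λ + 361.
For λ^2 - 42λ + 361 the discriminant is 320. It is nonnegative but not a perfect square, so the roots are real and irrational: λ = (42 ± sqrt(320))/2 ≈ 29.9443, 12.0557.
So the eigenvalues of A^T A are ≈ 12.0557, 29.9443 (all ≥ 0, as they must be for A^T A). The largest is λ_max = (42 + sqrt(320))/2 ≈ 29.9443, hence ||A||_2 = sqrt(λ_max) = sqrt((42 + sqrt(320))/2) ≈ 5.4721.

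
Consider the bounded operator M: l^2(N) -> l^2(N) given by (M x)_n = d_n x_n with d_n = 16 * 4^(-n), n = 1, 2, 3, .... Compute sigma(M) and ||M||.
sigma(M) = {16 * 4^(-n) : n ≥ 1} ∪ {0}; ||M|| = 4

A bounded diagonal operator on l^2 with diagonal entries d_n has spectrum equal to the closure of {d_n : n ≥ 1}: every d_n is an eigenvalue (with eigenvector e_n), so {d_n} ⊂ sigma(M); the spectrum is closed, so its closure is too; and for lambda not in the closure, (M - lambda I) has bounded inverse (the diagonal entries 1/(d_n - lambda) are bounded). For our sequence d_n = 16 * 4^(-n), n = 1, 2, 3, ...:
  - {d_n} = {16 * 4^(-n) : n ≥ 1}; the only limit point is 0
  - closure = {16 * 4^(-n) : n ≥ 1} ∪ {0}
For the norm: a diagonal operator has ||M|| = sup_n |d_n|. Here d_n = 16 * 4^(-n) is positive and decreasing, so sup_n |d_n| = d_1 = 16/4 = 4. So ||M|| = 4.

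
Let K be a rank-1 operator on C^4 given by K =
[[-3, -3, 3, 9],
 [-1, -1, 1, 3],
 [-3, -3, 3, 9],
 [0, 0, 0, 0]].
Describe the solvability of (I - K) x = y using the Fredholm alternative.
(I - K) is invertible (det(I - K) = 2 ≠ 0), so for every y in C^4 the equation (I - K) x = y has a unique solution.

K has rank 1, so it is an outer product K = u v^T: every row of K is a multiple of one row vector. Reading off the entries, u = (3, 1, 3, 0) and v = (-1, -1, 1, 3) (row i of K equals u_i·v^T). A rank-one matrix u v^T satisfies K u = u (v·u) and kills the (3)-dimensional subspace v^⊥, so its characteristic polynomial is lambda^3 (lambda - v·u) with v·u = tr K = -1. Hence the eigenvalues of I - K are 1 (multiplicity 3) and 1 - (-1) = 2, so det(I - K) = 2. (Direct check: I - K =
[[4, 3, -3, -9],
 [1, 2, -1, -3],
 [3, 3, -2, -9],
 [0, 0, 0, 1]]
has determinant 2.) The finite-dimensional Fredholm alternative says: either (I - K) is invertible, or ker(I - K) ≠ {0} and then range(I - K) = ker((I - K)^*)^⊥, with dim ker(I - K) = dim ker((I - K)^*). Since det(I - K) ≠ 0, 1 is not an eigenvalue of K and ker(I - K) = {0}, so we are in the first case: for every y there is a unique x = (I - K)^(-1) y. Explicitly, by the Sherman–Morrison formula, (I - u v^T)^(-1) = I + u v^T/(1 - v·u), i.e. (I - K)^(-1) = I + K/(2).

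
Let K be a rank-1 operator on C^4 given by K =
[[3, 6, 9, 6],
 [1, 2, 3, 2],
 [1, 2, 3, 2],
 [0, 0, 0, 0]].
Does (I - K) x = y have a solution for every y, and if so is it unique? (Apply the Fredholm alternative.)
(I - K) is invertible (det(I - K) = -7 ≠ 0), so for every y in C^4 the equation (I - K) x = y has a unique solution.

K has rank 1, so it is an outer product K = u v^T: every row of K is a multiple of one row vector. Reading off the entries, u = (-3, -1, -1, 0) and v = (-1, -2, -3, -2) (row i of K equals u_i·v^T). A rank-one matrix u v^T satisfies K u = u (v·u) and kills the (3)-dimensional subspace v^⊥, so its characteristic polynomial is lambda^3 (lambda - v·u) with v·u = tr K = 8. Hence the eigenvalues of I - K are 1 (multiplicity 3) and 1 - (8) = -7, so det(I - K) = -7. (Direct check: I - K =
[[-2, -6, -9, -6],
 [-1, -1, -3, -2],
 [-1, -2, -2, -2],
 [0, 0, 0, 1]]
has determinant -7.) The finite-dimensional Fredholm alternative says: either (I - K) is invertible, or ker(I - K) ≠ {0} and then range(I - K) = ker((I - K)^*)^⊥, with dim ker(I - K) = dim ker((I - K)^*). Since det(I - K) ≠ 0, 1 is not an eigenvalue of K and ker(I - K) = {0}, so we are in the first case: for every y there is a unique x = (I - K)^(-1) y. Explicitly, by the Sherman–Morrison formula, (I - u v^T)^(-1) = I + u v^T/(1 - v·u), i.e. (I - K)^(-1) = I + K/(-7).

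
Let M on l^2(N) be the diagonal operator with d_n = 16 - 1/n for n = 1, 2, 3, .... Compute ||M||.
||M|| = 16

For a diagonal operator on l^2 with entries d_n, ||M|| = sup_n |d_n|. Here d_1 = 15, d_2 = 31/2, ..., and d_n = 16 - 1/n increases monotonically toward 16. All terms lie in [15, 16), so |d_n| = d_n and the supremum is the limit 16, which is not attained by any individual d_n. Hence ||M|| = 16.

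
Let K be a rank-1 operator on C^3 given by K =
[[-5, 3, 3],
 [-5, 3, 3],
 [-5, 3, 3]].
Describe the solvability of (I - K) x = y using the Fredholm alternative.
(I - K) is singular (det(I - K) = 0, i.e. 1 ∈ sigma(K)). (I - K) x = y is solvable iff y ⊥ ker((I - K)^*) = span{(-5, 3, 3)}, i.e. iff -5y_1 + 3y_2 + 3y_3 = 0. When solvable, the solutions are x = y + c·(1, 1, 1), c arbitrary (ker(I - K) = span{(1, 1, 1)}, dimension 1).

K has rank 1, so it is an outer product K = u v^T: every row of K is a multiple of one row vector. Reading off the entries, u = (1, 1, 1) and v = (-5, 3, 3) (row i of K equals u_i·v^T). A rank-one matrix u v^T satisfies K u = u (v·u) and kills the (2)-dimensional subspace v^⊥, so its characteristic polynomial is lambda^2 (lambda - v·u) with v·u = tr K = 1. Hence the eigenvalues of I - K are 1 (multiplicity 2) and 1 - (1) = 0, so det(I - K) = 0. (Direct check: I - K =
[[6, -3, -3],
 [5, -2, -3],
 [5, -3, -2]]
has determinant 0.) So 1 is an eigenvalue of K and (I - K) is not invertible. The finite-dimensional Fredholm alternative says: either (I - K) is invertible, or ker(I - K) ≠ {0} and then range(I - K) = ker((I - K)^*)^⊥, with dim ker(I - K) = dim ker((I - K)^*). We are in the second case, so we need both kernels. Kernel of I - K: (I - K) u = u - u (v·u) = u - u = 0, so ker(I - K) = span{u} = span{(1, 1, 1)} (it is exactly 1-dimensional because rank(I - K) = 2). Kernel of the adjoint: K is real, so (I - K)^* = I - K^T = I - v u^T, and (I - v u^T) v = v - v (u·v) = 0; hence ker((I - K)^*) = span{v} = span{(-5, 3, 3)}. Therefore (I - K) x = y is solvable iff <y, v> = 0, i.e. iff -5y_1 + 3y_2 + 3y_3 = 0. When this holds, K y = u (v·y) = 0, so (I - K) y = y and x = y is a particular solution; the full solution set is the line x = y + c·u = y + c·(1, 1, 1), c ∈ C.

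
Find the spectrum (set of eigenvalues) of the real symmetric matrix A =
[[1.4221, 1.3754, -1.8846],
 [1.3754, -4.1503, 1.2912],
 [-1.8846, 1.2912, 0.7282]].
sigma(A) ≈ {-5, 0, 3}

A is real symmetric, so its spectrum consists of real eigenvalues. Expanding the characteristic polynomial of the displayed matrix gives
  det(λ I - A) = p(λ) = λ^3 + (2)λ^2 + (-15)λ + (0).
Solving p(λ) = 0 yields eigenvalues ≈ -5, 0, 3. (A is shown rounded to 4 decimals, so these recover the underlying integer eigenvalues to within that precision.)
Verification: the trace of A = -2 equals the sum of eigenvalues -2, and det(A) ≈ 0.0005 matches the eigenvalue product 0.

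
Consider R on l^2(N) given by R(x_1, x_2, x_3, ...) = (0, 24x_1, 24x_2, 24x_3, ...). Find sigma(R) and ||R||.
sigma(R) = closed disk {z in C : |z| ≤ 24}; ||R|| = 24

Note R = 24·U where U is the unit right shift (U x)_k = x_{k-1} (with x_0 := 0); so ||R|| = 24||U|| and sigma(R) = 24·sigma(U). ||R x||^2 = sum_{k≥1} |24x_k|^2 = 576||x||^2, so ||R|| = 24 and sigma(R) ⊂ {|z| ≤ 24}. For any |lambda| < 24, the equation (R - lambda I) x = 0 forces x_1 = 0, then 24x_k = lambda x_{k+1} ⇒ x = 0, so R has no eigenvalues. But (R - lambda I) is not surjective for |lambda| < 24: solving (R - lambda I) x = e_1 would require x_n proportional to (lambda/24)^(-n), which is not in l^2. So every |lambda| < 24 lies in the residual spectrum. The boundary |lambda| = 24 is in the approximate point spectrum (the spectrum is closed). Hence sigma(R) is the closed disk of radius 24.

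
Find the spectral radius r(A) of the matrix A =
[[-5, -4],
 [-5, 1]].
r(A) = (4 + sqrt(116))/2 ≈ 7.3852

The eigenvalues of A are the roots of its characteristic polynomial. With M = A (coefficients from the trace and determinant):
  p(λ) = det(λ I - M) = λ^2 + 4λ - 25.
For λ^2 + 4λ - 25 the discriminant is 116. It is nonnegative but not a perfect square, so the roots are real and irrational: λ = (-4 ± sqrt(116))/2 ≈ 3.3852, -7.3852.
Thus the eigenvalues (to 4 decimals) are 3.3852 (modulus 3.3852); -7.3852 (modulus 7.3852). The spectral radius is the largest modulus: r(A) = (4 + sqrt(116))/2 ≈ 7.3852. (Cross-check: r(A) ≤ ||A||_2 ≈ 7.4699; equality holds whenever A is normal, though it can also hold for some non-normal A.)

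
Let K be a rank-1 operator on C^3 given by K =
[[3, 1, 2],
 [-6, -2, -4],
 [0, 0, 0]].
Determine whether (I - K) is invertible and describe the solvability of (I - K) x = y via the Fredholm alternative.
(I - K) is singular (det(I - K) = 0, i.e. 1 ∈ sigma(K)). (I - K) x = y is solvable iff y ⊥ ker((I - K)^*) = span{(3, 1, 2)}, i.e. iff 3y_1 + y_2 + 2y_3 = 0. When solvable, the solutions are x = y + c·(1, -2, 0), c arbitrary (ker(I - K) = span{(1, -2, 0)}, dimension 1).

K has rank 1, so it is an outer product K = u v^T: every row of K is a multiple of one row vector. Reading off the entries, u = (1, -2, 0) and v = (3, 1, 2) (row i of K equals u_i·v^T). A rank-one matrix u v^T satisfies K u = u (v·u) and kills the (2)-dimensional subspace v^⊥, so its characteristic polynomial is lambda^2 (lambda - v·u) with v·u = tr K = 1. Hence the eigenvalues of I - K are 1 (multiplicity 2) and 1 - (1) = 0, so det(I - K) = 0. (Direct check: I - K =
[[-2, -1, -2],
 [6, 3, 4],
 [0, 0, 1]]
has determinant 0.) So 1 is an eigenvalue of K and (I - K) is not invertible. The finite-dimensional Fredholm alternative says: either (I - K) is invertible, or ker(I - K) ≠ {0} and then range(I - K) = ker((I - K)^*)^⊥, with dim ker(I - K) = dim ker((I - K)^*). We are in the second case, so we need both kernels. Kernel of I - K: (I - K) u = u - u (v·u) = u - u = 0, so ker(I - K) = span{u} = span{(1, -2, 0)} (it is exactly 1-dimensional because rank(I - K) = 2). Kernel of the adjoint: K is real, so (I - K)^* = I - K^T = I - v u^T, and (I - v u^T) v = v - v (u·v) = 0; hence ker((I - K)^*) = span{v} = span{(3, 1, 2)}. Therefore (I - K) x = y is solvable iff <y, v> = 0, i.e. iff 3y_1 + y_2 + 2y_3 = 0. When this holds, K y = u (v·y) = 0, so (I - K) y = y and x = y is a particular solution; the full solution set is the line x = y + c·u = y + c·(1, -2, 0), c ∈ C.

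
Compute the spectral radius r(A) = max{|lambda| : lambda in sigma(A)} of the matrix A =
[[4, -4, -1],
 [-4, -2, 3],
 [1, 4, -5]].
r(A) ≈ 7.6277

The eigenvalues of A are the roots of its characteristic polynomial. With M = A (coefficients from the trace, the sum of principal 2x2 minors, and det A):
  p(λ) = det(λ I - M) = λ^3 + 3λ^2 - 45λ - 74.
No integer candidate from the rational root theorem (±divisors of 74) is a root, so the roots are irrational. The cubic discriminant is Δ = 422685 > 0, so there are three distinct real roots. p(-8) = -34 and p(-7) = 45 have opposite signs, so a root lies in (-8, -7); Newton's method refines it to λ ≈ -7.6277. p(-2) = 20 and p(-1) = -27 have opposite signs, so a root lies in (-2, -1); Newton's method refines it to λ ≈ -1.5663. p(6) = -20 and p(7) = 101 have opposite signs, so a root lies in (6, 7); Newton's method refines it to λ ≈ 6.194. Check (Vieta): the three roots sum to -3, matching tr M = -3.
Thus the eigenvalues (to 4 decimals) are -7.6277 (modulus 7.6277); -1.5663 (modulus 1.5663); 6.194 (modulus 6.194). The spectral radius is the largest modulus: r(A) ≈ 7.6277. (Cross-check: r(A) ≤ ||A||_2 ≈ 7.9583; equality holds whenever A is normal, though it can also hold for some non-normal A.)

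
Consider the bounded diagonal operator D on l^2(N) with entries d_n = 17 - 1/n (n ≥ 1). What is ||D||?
||D|| = 17

For a diagonal operator on l^2 with entries d_n, ||D|| = sup_n |d_n|. Here d_1 = 16, d_2 = 33/2, ..., and d_n = 17 - 1/n increases monotonically toward 17. All terms lie in [16, 17), so |d_n| = d_n and the supremum is the limit 17, which is not attained by any individual d_n. Hence ||D|| = 17.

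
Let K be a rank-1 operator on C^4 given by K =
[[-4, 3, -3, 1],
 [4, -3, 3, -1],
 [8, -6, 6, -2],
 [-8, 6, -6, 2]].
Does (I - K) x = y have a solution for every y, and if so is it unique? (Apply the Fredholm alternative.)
(I - K) is singular (det(I - K) = 0, i.e. 1 ∈ sigma(K)). (I - K) x = y is solvable iff y ⊥ ker((I - K)^*) = span{(-4, 3, -3, 1)}, i.e. iff -4y_1 + 3y_2 - 3y_3 + y_4 = 0. When solvable, the solutions are x = y + c·(1, -1, -2, 2), c arbitrary (ker(I - K) = span{(1, -1, -2, 2)}, dimension 1).

K has rank 1, so it is an outer product K = u v^T: every row of K is a multiple of one row vector. Reading off the entries, u = (1, -1, -2, 2) and v = (-4, 3, -3, 1) (row i of K equals u_i·v^T). A rank-one matrix u v^T satisfies K u = u (v·u) and kills the (3)-dimensional subspace v^⊥, so its characteristic polynomial is lambda^3 (lambda - v·u) with v·u = tr K = 1. Hence the eigenvalues of I - K are 1 (multiplicity 3) and 1 - (1) = 0, so det(I - K) = 0. (Direct check: I - K =
[[5, -3, 3, -1],
 [-4, 4, -3, 1],
 [-8, 6, -5, 2],
 [8, -6, 6, -1]]
has determinant 0.) So 1 is an eigenvalue of K and (I - K) is not invertible. The finite-dimensional Fredholm alternative says: either (I - K) is invertible, or ker(I - K) ≠ {0} and then range(I - K) = ker((I - K)^*)^⊥, with dim ker(I - K) = dim ker((I - K)^*). We are in the second case, so we need both kernels. Kernel of I - K: (I - K) u = u - u (v·u) = u - u = 0, so ker(I - K) = span{u} = span{(1, -1, -2, 2)} (it is exactly 1-dimensional because rank(I - K) = 3). Kernel of the adjoint: K is real, so (I - K)^* = I - K^T = I - v u^T, and (I - v u^T) v = v - v (u·v) = 0; hence ker((I - K)^*) = span{v} = span{(-4, 3, -3, 1)}. Therefore (I - K) x = y is solvable iff <y, v> = 0, i.e. iff -4y_1 + 3y_2 - 3y_3 + y_4 = 0. When this holds, K y = u (v·y) = 0, so (I - K) y = y and x = y is a particular solution; the full solution set is the line x = y + c·u = y + c·(1, -1, -2, 2), c ∈ C.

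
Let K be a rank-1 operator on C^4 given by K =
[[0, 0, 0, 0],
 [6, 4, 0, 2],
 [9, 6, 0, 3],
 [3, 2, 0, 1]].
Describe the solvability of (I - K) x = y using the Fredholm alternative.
(I - K) is invertible (det(I - K) = -4 ≠ 0), so for every y in C^4 the equation (I - K) x = y has a unique solution.

K has rank 1, so it is an outer product K = u v^T: every row of K is a multiple of one row vector. Reading off the entries, u = (0, -2, -3, -1) and v = (-3, -2, 0, -1) (row i of K equals u_i·v^T). A rank-one matrix u v^T satisfies K u = u (v·u) and kills the (3)-dimensional subspace v^⊥, so its characteristic polynomial is lambda^3 (lambda - v·u) with v·u = tr K = 5. Hence the eigenvalues of I - K are 1 (multiplicity 3) and 1 - (5) = -4, so det(I - K) = -4. (Direct check: I - K =
[[1, 0, 0, 0],
 [-6, -3, 0, -2],
 [-9, -6, 1, -3],
 [-3, -2, 0, 0]]
has determinant -4.) The finite-dimensional Fredholm alternative says: either (I - K) is invertible, or ker(I - K) ≠ {0} and then range(I - K) = ker((I - K)^*)^⊥, with dim ker(I - K) = dim ker((I - K)^*). Since det(I - K) ≠ 0, 1 is not an eigenvalue of K and ker(I - K) = {0}, so we are in the first case: for every y there is a unique x = (I - K)^(-1) y. Explicitly, by the Sherman–Morrison formula, (I - u v^T)^(-1) = I + u v^T/(1 - v·u), i.e. (I - K)^(-1) = I + K/(-4).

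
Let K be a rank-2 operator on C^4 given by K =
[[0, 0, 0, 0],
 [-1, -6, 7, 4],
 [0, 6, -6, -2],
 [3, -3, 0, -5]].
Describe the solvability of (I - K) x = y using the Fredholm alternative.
(I - K) is invertible (det(I - K) = 84 ≠ 0), so for every y in C^4 the equation (I - K) x = y has a unique solution.

K has rank 2 and factors as K = U V^T = u1 v1^T + u2 v2^T with u1 = (0, -3, 2, 2), v1 = (0, 3, -3, -1), u2 = (0, 1, 0, -3), v2 = (-1, 3, -2, 1) (multiplying out reproduces the displayed K). The nonzero eigenvalues of U V^T coincide with those of the 2 x 2 matrix G = V^T U = [[v1·u1, v1·u2], [v2·u1, v2·u2]] = [[-17, 6], [-11, 0]], and by the Sylvester determinant identity det(I_4 - U V^T) = det(I_2 - V^T U) = det([[18, -6], [11, 1]]) = (18)(1) - (-6)(11) = 84. (Direct check: I - K =
[[1, 0, 0, 0],
 [1, 7, -7, -4],
 [0, -6, 7, 2],
 [-3, 3, 0, 6]]
has determinant 84.) The finite-dimensional Fredholm alternative says: either (I - K) is invertible, or ker(I - K) ≠ {0} and then range(I - K) = ker((I - K)^*)^⊥, with dim ker(I - K) = dim ker((I - K)^*). Since det(I - K) ≠ 0, 1 is not an eigenvalue of K and ker(I - K) = {0}, so we are in the first case: for every y there is a unique x = (I - K)^(-1) y. (Explicitly, by the Woodbury identity, (I - U V^T)^(-1) = I + U (I_2 - G)^(-1) V^T.)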